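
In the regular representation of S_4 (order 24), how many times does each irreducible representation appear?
Each irreducible V_i of dimension d_i appears with multiplicity d_i, i.e. rho_reg = (direct sum over all irreducibles V_i) d_i V_i. The irreducible dimensions for S_4 are 1, 1, 2, 3, 3: 2 irreducibles of dimension 1, each with multiplicity 1; 1 irreducible of dimension 2, with multiplicity 2; 2 irreducibles of dimension 3, each with multiplicity 3. Total dimension 2*1*1 + 1*2*2 + 2*3*3 = 24 = |G|.

Proof sketch: General theorem: in the regular representation of a finite group G, each irreducible appears with multiplicity equal to its dimension. Check: dim(rho_reg) = sum d_i^2 = 1 + 1 + 4 + 9 + 9 = 24 = |G|.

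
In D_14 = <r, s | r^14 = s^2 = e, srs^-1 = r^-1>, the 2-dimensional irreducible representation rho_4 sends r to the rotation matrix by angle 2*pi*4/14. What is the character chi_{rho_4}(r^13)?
chi_{rho_4}(r^13) = 2*cos(2*pi*4*13/14) = -2*cos(3*pi/7)

Solution. rho_4(r^13) is rotation by angle 2*pi*4*13/14, whose trace is 2*cos(2*pi*4*13/14) = -2*cos(3*pi/7).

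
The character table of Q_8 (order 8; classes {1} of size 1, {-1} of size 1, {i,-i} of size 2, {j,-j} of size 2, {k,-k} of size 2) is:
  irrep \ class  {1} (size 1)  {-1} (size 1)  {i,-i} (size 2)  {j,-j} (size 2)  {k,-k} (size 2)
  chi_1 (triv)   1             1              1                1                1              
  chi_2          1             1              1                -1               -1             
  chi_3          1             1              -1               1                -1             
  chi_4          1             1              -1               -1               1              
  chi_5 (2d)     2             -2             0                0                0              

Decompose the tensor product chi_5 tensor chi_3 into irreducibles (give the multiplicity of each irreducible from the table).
chi_5 tensor chi_3 = chi_5 (all other irreducibles have multiplicity 0).

Justification: The character of a tensor product is the pointwise product (chi_5 * chi_3)(C) = chi_5(C) * chi_3(C):
  {1}: (2)*(1), {-1}: (-2)*(1), {i,-i}: (0)*(-1), {j,-j}: (0)*(1), {k,-k}: (0)*(-1)
so (chi_5 * chi_3) takes values
  {1} -> 2, {-1} -> -2, {i,-i} -> 0, {j,-j} -> 0, {k,-k} -> 0.
Now take the inner product of this character with each irreducible chi from the table, <chi_5*chi_3, chi> = (1/8) sum_C |C| (chi_5*chi_3)(C) conj(chi(C)):
  <chi_5*chi_3, chi_1> = (1/8)[1*(2)*conj(1) + 1*(-2)*conj(1) + 2*(0)*conj(1) + 2*(0)*conj(1) + 2*(0)*conj(1)]
      = (1/8)[(2) + (-2) + (0) + (0) + (0)] = 0/8 = 0
  <chi_5*chi_3, chi_2> = (1/8)[1*(2)*conj(1) + 1*(-2)*conj(1) + 2*(0)*conj(1) + 2*(0)*conj(-1) + 2*(0)*conj(-1)]
      = (1/8)[(2) + (-2) + (0) + (0) + (0)] = 0/8 = 0
  <chi_5*chi_3, chi_3> = (1/8)[1*(2)*conj(1) + 1*(-2)*conj(1) + 2*(0)*conj(-1) + 2*(0)*conj(1) + 2*(0)*conj(-1)]
      = (1/8)[(2) + (-2) + (0) + (0) + (0)] = 0/8 = 0
  <chi_5*chi_3, chi_4> = (1/8)[1*(2)*conj(1) + 1*(-2)*conj(1) + 2*(0)*conj(-1) + 2*(0)*conj(-1) + 2*(0)*conj(1)]
      = (1/8)[(2) + (-2) + (0) + (0) + (0)] = 0/8 = 0
  <chi_5*chi_3, chi_5> = (1/8)[1*(2)*conj(2) + 1*(-2)*conj(-2) + 2*(0)*conj(0) + 2*(0)*conj(0) + 2*(0)*conj(0)]
      = (1/8)[(4) + (4) + (0) + (0) + (0)] = 8/8 = 1
Hence the multiplicities are chi_5: 1. Dimension check: dim(chi_5)*dim(chi_3) = 2*1 = 2 and sum (mult * dim) = 1*2 = 2.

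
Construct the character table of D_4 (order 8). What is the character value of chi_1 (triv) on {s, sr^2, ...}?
Conjugacy classes: {e} of size 1, {r^2} of size 1, {r^1, r^3} of size 2, {s, sr^2, ...} of size 2, {sr, sr^3, ...} of size 2.
Character table:
  irrep \ class              {e} (size 1)  {r^2} (size 1)  {r^1, r^3} (size 2)  {s, sr^2, ...} (size 2)  {sr, sr^3, ...} (size 2)
  chi_1 (triv)               1             1               1                    1                        1                       
  chi_2 (sign: r->1, s->-1)  1             1               1                    -1                       -1                      
  chi_3 (r->-1, s->1)        1             1               -1                   1                        -1                      
  chi_4 (r->-1, s->-1)       1             1               -1                   -1                       1                       
  chi_5 (2d, j=1)            2             -2              0                    0                        0                       

Spot check: chi_1 (triv) on {s, sr^2, ...} = 1.

Argument: D_4 has order 2*4 = 8 with 5 conjugacy classes, hence 5 irreducibles. Sum of squared dims 1 + 1 + 1 + 1 + 4 = 8 = |G|. Linear characters come from the abelianisation; the 2-dimensional irreps have character r^k -> 2*cos(2*pi*j*k/4), reflections -> 0.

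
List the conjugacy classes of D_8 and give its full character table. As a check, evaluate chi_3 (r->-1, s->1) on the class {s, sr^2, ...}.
Conjugacy classes: {e} of size 1, {r^4} of size 1, {r^1, r^7} of size 2, {r^2, r^6} of size 2, {r^3, r^5} of size 2, {s, sr^2, ...} of size 4, {sr, sr^3, ...} of size 4.
Character table:
  irrep \ class              {e} (size 1)  {r^4} (size 1)  {r^1, r^7} (size 2)  {r^2, r^6} (size 2)  {r^3, r^5} (size 2)  {s, sr^2, ...} (size 4)  {sr, sr^3, ...} (size 4)
  chi_1 (triv)               1             1               1                    1                    1                    1                        1                       
  chi_2 (sign: r->1, s->-1)  1             1               1                    1                    1                    -1                       -1                      
  chi_3 (r->-1, s->1)        1             1               -1                   1                    -1                   1                        -1                      
  chi_4 (r->-1, s->-1)       1             1               -1                   1                    -1                   -1                       1                       
  chi_5 (2d, j=1)            2             -2              sqrt(2)              0                    -sqrt(2)             0                        0                       
  chi_6 (2d, j=2)            2             2               0                    -2                   0                    0                        0                       
  chi_7 (2d, j=3)            2             -2              -sqrt(2)             0                    sqrt(2)              0                        0                       

Spot check: chi_3 (r->-1, s->1) on {s, sr^2, ...} = 1.

Derivation: D_8 has order 2*8 = 16 with 7 conjugacy classes, hence 7 irreducibles. Sum of squared dims 1 + 1 + 1 + 1 + 4 + 4 + 4 = 16 = |G|. Linear characters come from the abelianisation; the 2-dimensional irreps have character r^k -> 2*cos(2*pi*j*k/8), reflections -> 0.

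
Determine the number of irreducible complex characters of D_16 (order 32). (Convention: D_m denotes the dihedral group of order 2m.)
11

Details: The number of irreducible complex representations of a finite group equals its number of conjugacy classes. D_16 has 11 conjugacy classes (n/2 + 3 for n even), so D_16 (order 32) has exactly 11 irreducible complex representations.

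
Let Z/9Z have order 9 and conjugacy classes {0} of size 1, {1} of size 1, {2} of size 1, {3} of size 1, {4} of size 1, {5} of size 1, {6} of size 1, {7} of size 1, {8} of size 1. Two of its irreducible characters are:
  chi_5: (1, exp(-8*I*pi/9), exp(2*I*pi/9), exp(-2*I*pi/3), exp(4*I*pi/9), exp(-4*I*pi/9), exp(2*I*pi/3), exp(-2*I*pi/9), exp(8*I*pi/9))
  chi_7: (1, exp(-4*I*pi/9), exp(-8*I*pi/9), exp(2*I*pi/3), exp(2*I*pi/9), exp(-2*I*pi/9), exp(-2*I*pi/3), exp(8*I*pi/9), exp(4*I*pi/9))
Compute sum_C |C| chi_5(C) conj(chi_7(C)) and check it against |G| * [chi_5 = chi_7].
Sum = 0; so <chi_5, chi_7> = 0 (distinct irreducibles are orthogonal).

Why: Compute term by term over conjugacy classes (|C| * chi_5(C) * conj(chi_7(C))):
  1*(1)*conj(1) + 1*(exp(-8*I*pi/9))*conj(exp(-4*I*pi/9)) + 1*(exp(2*I*pi/9))*conj(exp(-8*I*pi/9)) + 1*(exp(-2*I*pi/3))*conj(exp(2*I*pi/3)) + 1*(exp(4*I*pi/9))*conj(exp(2*I*pi/9)) + 1*(exp(-4*I*pi/9))*conj(exp(-2*I*pi/9)) + 1*(exp(2*I*pi/3))*conj(exp(-2*I*pi/3)) + 1*(exp(-2*I*pi/9))*conj(exp(8*I*pi/9)) + 1*(exp(8*I*pi/9))*conj(exp(4*I*pi/9))
  = (1) + (exp(-4*I*pi/9)) + (exp(-8*I*pi/9)) + (exp(2*I*pi/3)) + (exp(2*I*pi/9)) + (exp(-2*I*pi/9)) + (exp(-2*I*pi/3)) + (exp(8*I*pi/9)) + (exp(4*I*pi/9))
  = 0.
(Exp terms are combined using exp(i*s)*conj(exp(i*t)) = exp(i*(s-t)), and sums of them are collapsed using the identity that for every m > 1 the m distinct m-th roots of unity sum to 0, e.g. 1 + exp(2*I*pi/3) + exp(-2*I*pi/3) = 0.)
Dividing by |G| = 9 gives 0/9 = 0, matching the row-orthogonality relation <chi_5, chi_7> = [chi_5 = chi_7].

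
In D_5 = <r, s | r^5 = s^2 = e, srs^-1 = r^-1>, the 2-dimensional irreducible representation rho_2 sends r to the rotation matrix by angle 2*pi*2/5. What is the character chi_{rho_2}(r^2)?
chi_{rho_2}(r^2) = 2*cos(2*pi*2*2/5) = -1/2 + sqrt(5)/2

Reasoning: rho_2(r^2) is rotation by angle 2*pi*2*2/5, whose trace is 2*cos(2*pi*2*2/5) = -1/2 + sqrt(5)/2.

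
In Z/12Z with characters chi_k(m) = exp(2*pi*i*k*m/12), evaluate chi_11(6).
chi_11(6) = zeta_12^66 = -1

Justification: chi_11(6) = zeta_12^(11*6) = zeta_12^66. Since zeta_12^12 = 1, this equals zeta_12^6 = exp(2*pi*i*6/12) = -1.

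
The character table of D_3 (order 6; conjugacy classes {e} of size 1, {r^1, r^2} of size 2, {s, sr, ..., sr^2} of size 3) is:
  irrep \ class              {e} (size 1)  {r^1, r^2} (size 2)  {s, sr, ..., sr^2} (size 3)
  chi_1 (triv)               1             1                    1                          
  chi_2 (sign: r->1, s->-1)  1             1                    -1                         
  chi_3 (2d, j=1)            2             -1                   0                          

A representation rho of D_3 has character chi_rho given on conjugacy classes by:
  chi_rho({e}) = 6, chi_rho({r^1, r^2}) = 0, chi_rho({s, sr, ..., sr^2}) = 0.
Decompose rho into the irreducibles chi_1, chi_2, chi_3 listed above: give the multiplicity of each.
Multiplicities: chi_1: 1, chi_2: 1, chi_3: 2.

Details: Use <chi_rho, chi> = (1/|G|) sum_C |C| * chi_rho(C) * conj(chi(C)) with |G| = 6 for each irreducible chi in the table:
  <chi_rho, chi_1> = (1/6)[1*(6)*conj(1) + 2*(0)*conj(1) + 3*(0)*conj(1)]
      = (1/6)[(6) + (0) + (0)] = 6/6 = 1
  <chi_rho, chi_2> = (1/6)[1*(6)*conj(1) + 2*(0)*conj(1) + 3*(0)*conj(-1)]
      = (1/6)[(6) + (0) + (0)] = 6/6 = 1
  <chi_rho, chi_3> = (1/6)[1*(6)*conj(2) + 2*(0)*conj(-1) + 3*(0)*conj(0)]
      = (1/6)[(12) + (0) + (0)] = 12/6 = 2
Dimension check: dim(rho) = sum (mult * dim) = 1*1 + 1*1 + 2*2 = 6 = chi_rho(e) = 6.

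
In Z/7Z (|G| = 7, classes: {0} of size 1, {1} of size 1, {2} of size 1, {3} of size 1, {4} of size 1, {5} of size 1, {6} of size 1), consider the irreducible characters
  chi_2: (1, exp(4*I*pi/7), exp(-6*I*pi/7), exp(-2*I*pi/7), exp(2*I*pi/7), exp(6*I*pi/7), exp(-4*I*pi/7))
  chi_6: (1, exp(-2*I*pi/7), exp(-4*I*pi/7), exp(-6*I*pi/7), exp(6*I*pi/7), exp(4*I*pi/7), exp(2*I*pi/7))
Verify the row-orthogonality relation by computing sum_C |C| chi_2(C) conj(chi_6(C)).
Sum = 0; so <chi_2, chi_6> = 0 (distinct irreducibles are orthogonal).

Justification: Compute term by term over conjugacy classes (|C| * chi_2(C) * conj(chi_6(C))):
  1*(1)*conj(1) + 1*(exp(4*I*pi/7))*conj(exp(-2*I*pi/7)) + 1*(exp(-6*I*pi/7))*conj(exp(-4*I*pi/7)) + 1*(exp(-2*I*pi/7))*conj(exp(-6*I*pi/7)) + 1*(exp(2*I*pi/7))*conj(exp(6*I*pi/7)) + 1*(exp(6*I*pi/7))*conj(exp(4*I*pi/7)) + 1*(exp(-4*I*pi/7))*conj(exp(2*I*pi/7))
  = (1) + (exp(6*I*pi/7)) + (exp(-2*I*pi/7)) + (exp(4*I*pi/7)) + (exp(-4*I*pi/7)) + (exp(2*I*pi/7)) + (exp(-6*I*pi/7))
  = 0.
(Exp terms are combined using exp(i*s)*conj(exp(i*t)) = exp(i*(s-t)), and sums of them are collapsed using the identity that for every m > 1 the m distinct m-th roots of unity sum to 0, e.g. 1 + exp(2*I*pi/3) + exp(-2*I*pi/3) = 0.)
Dividing by |G| = 7 gives 0/7 = 0, matching the row-orthogonality relation <chi_2, chi_6> = [chi_2 = chi_6].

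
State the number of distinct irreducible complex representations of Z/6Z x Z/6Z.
36

Reasoning: The number of irreducible complex representations of a finite group equals its number of conjugacy classes. Z/6Z x Z/6Z is abelian of order 36, so every element is its own conjugacy class: 36 classes, so Z/6Z x Z/6Z (order 36) has exactly 36 irreducible complex representations.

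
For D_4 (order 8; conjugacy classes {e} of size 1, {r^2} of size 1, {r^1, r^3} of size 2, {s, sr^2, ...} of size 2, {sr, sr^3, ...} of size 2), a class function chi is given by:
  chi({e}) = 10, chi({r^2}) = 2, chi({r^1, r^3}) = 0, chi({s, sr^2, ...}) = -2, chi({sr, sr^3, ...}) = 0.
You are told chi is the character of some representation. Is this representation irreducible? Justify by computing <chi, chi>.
Not irreducible (reducible): <chi, chi> = 14 > 1.

Explanation: <chi, chi> = (1/|G|) sum_C |C| * |chi(C)|^2 = (1/8)[1*|10|^2 + 1*|2|^2 + 2*|0|^2 + 2*|-2|^2 + 2*|0|^2]
  = (1/8)[(100) + (4) + (0) + (8) + (0)] = 112/8 = 14.
A character is irreducible iff <chi, chi> = 1, so this representation is reducible.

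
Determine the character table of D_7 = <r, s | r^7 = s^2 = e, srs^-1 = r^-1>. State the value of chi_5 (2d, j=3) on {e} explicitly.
Conjugacy classes: {e} of size 1, {r^1, r^6} of size 2, {r^2, r^5} of size 2, {r^3, r^4} of size 2, {s, sr, ..., sr^6} of size 7.
Character table:
  irrep \ class              {e} (size 1)  {r^1, r^6} (size 2)  {r^2, r^5} (size 2)  {r^3, r^4} (size 2)  {s, sr, ..., sr^6} (size 7)
  chi_1 (triv)               1             1                    1                    1                    1                          
  chi_2 (sign: r->1, s->-1)  1             1                    1                    1                    -1                         
  chi_3 (2d, j=1)            2             2*cos(2*pi/7)        -2*cos(3*pi/7)       -2*cos(pi/7)         0                          
  chi_4 (2d, j=2)            2             -2*cos(3*pi/7)       -2*cos(pi/7)         2*cos(2*pi/7)        0                          
  chi_5 (2d, j=3)            2             -2*cos(pi/7)         2*cos(2*pi/7)        -2*cos(3*pi/7)       0                          

Spot check: chi_5 (2d, j=3) on {e} = 2.

Working: D_7 has order 2*7 = 14 with 5 conjugacy classes, hence 5 irreducibles. Sum of squared dims 1 + 1 + 4 + 4 + 4 = 14 = |G|. Linear characters come from the abelianisation; the 2-dimensional irreps have character r^k -> 2*cos(2*pi*j*k/7), reflections -> 0.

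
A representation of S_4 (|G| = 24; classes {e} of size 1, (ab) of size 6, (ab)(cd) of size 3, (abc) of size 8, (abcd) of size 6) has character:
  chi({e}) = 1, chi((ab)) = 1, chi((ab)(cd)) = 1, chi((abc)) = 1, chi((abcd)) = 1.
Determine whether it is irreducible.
Irreducible: <chi, chi> = 1.

Working: <chi, chi> = (1/|G|) sum_C |C| * |chi(C)|^2 = (1/24)[1*|1|^2 + 6*|1|^2 + 3*|1|^2 + 8*|1|^2 + 6*|1|^2]
  = (1/24)[(1) + (6) + (3) + (8) + (6)] = 24/24 = 1.
A character is irreducible iff <chi, chi> = 1, so this representation is irreducible.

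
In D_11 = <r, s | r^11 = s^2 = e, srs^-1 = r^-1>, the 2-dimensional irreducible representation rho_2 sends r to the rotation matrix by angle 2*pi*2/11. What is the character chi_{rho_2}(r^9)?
chi_{rho_2}(r^9) = 2*cos(2*pi*2*9/11) = -2*cos(3*pi/11)

Working: rho_2(r^9) is rotation by angle 2*pi*2*9/11, whose trace is 2*cos(2*pi*2*9/11) = -2*cos(3*pi/11).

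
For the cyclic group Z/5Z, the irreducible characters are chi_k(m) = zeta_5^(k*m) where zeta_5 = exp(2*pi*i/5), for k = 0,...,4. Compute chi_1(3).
chi_1(3) = zeta_5^3 = exp(-4*I*pi/5)

Argument: chi_1(3) = zeta_5^(1*3) = zeta_5^3. Since zeta_5^5 = 1, this equals zeta_5^3 = exp(2*pi*i*3/5) = exp(-4*I*pi/5).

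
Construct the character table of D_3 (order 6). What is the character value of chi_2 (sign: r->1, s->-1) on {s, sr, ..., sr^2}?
Conjugacy classes: {e} of size 1, {r^1, r^2} of size 2, {s, sr, ..., sr^2} of size 3.
Character table:
  irrep \ class              {e} (size 1)  {r^1, r^2} (size 2)  {s, sr, ..., sr^2} (size 3)
  chi_1 (triv)               1             1                    1                          
  chi_2 (sign: r->1, s->-1)  1             1                    -1                         
  chi_3 (2d, j=1)            2             -1                   0                          

Spot check: chi_2 (sign: r->1, s->-1) on {s, sr, ..., sr^2} = -1.

Why: D_3 has order 2*3 = 6 with 3 conjugacy classes, hence 3 irreducibles. Sum of squared dims 1 + 1 + 4 = 6 = |G|. Linear characters come from the abelianisation; the 2-dimensional irreps have character r^k -> 2*cos(2*pi*j*k/3), reflections -> 0.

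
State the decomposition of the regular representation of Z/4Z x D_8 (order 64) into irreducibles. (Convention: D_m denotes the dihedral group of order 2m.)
Each irreducible V_i of dimension d_i appears with multiplicity d_i, i.e. rho_reg = (direct sum over all irreducibles V_i) d_i V_i. The irreducible dimensions for Z/4Z x D_8 are 1, 1, 1, 1, 1, 1, 1, 1, 1, 1, 1, 1, 1, 1, 1, 1, 2, 2, 2, 2, 2, 2, 2, 2, 2, 2, 2, 2: 16 irreducibles of dimension 1, each with multiplicity 1; 12 irreducibles of dimension 2, each with multiplicity 2. Total dimension 16*1*1 + 12*2*2 = 64 = |G|.

Reasoning: General theorem: in the regular representation of a finite group G, each irreducible appears with multiplicity equal to its dimension. Check: dim(rho_reg) = sum d_i^2 = 1 + 1 + 1 + 1 + 1 + 1 + 1 + 1 + 1 + 1 + 1 + 1 + 1 + 1 + 1 + 1 + 4 + 4 + 4 + 4 + 4 + 4 + 4 + 4 + 4 + 4 + 4 + 4 = 64 = |G|.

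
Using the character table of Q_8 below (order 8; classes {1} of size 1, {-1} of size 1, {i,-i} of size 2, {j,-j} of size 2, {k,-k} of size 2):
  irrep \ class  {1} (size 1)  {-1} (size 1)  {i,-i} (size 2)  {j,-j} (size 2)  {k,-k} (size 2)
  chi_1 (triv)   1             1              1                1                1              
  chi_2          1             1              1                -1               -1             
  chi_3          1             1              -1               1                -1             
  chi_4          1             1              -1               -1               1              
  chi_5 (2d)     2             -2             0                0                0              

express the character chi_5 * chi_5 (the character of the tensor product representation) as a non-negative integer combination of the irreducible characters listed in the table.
chi_5 tensor chi_5 = chi_1 + chi_2 + chi_3 + chi_4 (all other irreducibles have multiplicity 0).

Why: The character of a tensor product is the pointwise product (chi_5 * chi_5)(C) = chi_5(C) * chi_5(C):
  {1}: (2)*(2), {-1}: (-2)*(-2), {i,-i}: (0)*(0), {j,-j}: (0)*(0), {k,-k}: (0)*(0)
so (chi_5 * chi_5) takes values
  {1} -> 4, {-1} -> 4, {i,-i} -> 0, {j,-j} -> 0, {k,-k} -> 0.
Now take the inner product of this character with each irreducible chi from the table, <chi_5*chi_5, chi> = (1/8) sum_C |C| (chi_5*chi_5)(C) conj(chi(C)):
  <chi_5*chi_5, chi_1> = (1/8)[1*(4)*conj(1) + 1*(4)*conj(1) + 2*(0)*conj(1) + 2*(0)*conj(1) + 2*(0)*conj(1)]
      = (1/8)[(4) + (4) + (0) + (0) + (0)] = 8/8 = 1
  <chi_5*chi_5, chi_2> = (1/8)[1*(4)*conj(1) + 1*(4)*conj(1) + 2*(0)*conj(1) + 2*(0)*conj(-1) + 2*(0)*conj(-1)]
      = (1/8)[(4) + (4) + (0) + (0) + (0)] = 8/8 = 1
  <chi_5*chi_5, chi_3> = (1/8)[1*(4)*conj(1) + 1*(4)*conj(1) + 2*(0)*conj(-1) + 2*(0)*conj(1) + 2*(0)*conj(-1)]
      = (1/8)[(4) + (4) + (0) + (0) + (0)] = 8/8 = 1
  <chi_5*chi_5, chi_4> = (1/8)[1*(4)*conj(1) + 1*(4)*conj(1) + 2*(0)*conj(-1) + 2*(0)*conj(-1) + 2*(0)*conj(1)]
      = (1/8)[(4) + (4) + (0) + (0) + (0)] = 8/8 = 1
  <chi_5*chi_5, chi_5> = (1/8)[1*(4)*conj(2) + 1*(4)*conj(-2) + 2*(0)*conj(0) + 2*(0)*conj(0) + 2*(0)*conj(0)]
      = (1/8)[(8) + (-8) + (0) + (0) + (0)] = 0/8 = 0
Hence the multiplicities are chi_1: 1, chi_2: 1, chi_3: 1, chi_4: 1. Dimension check: dim(chi_5)*dim(chi_5) = 2*2 = 4 and sum (mult * dim) = 1*1 + 1*1 + 1*1 + 1*1 = 4.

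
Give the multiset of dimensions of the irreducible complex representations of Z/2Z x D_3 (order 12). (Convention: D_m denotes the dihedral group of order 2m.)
Dimensions: 1, 1, 1, 1, 2, 2

Argument: There are 6 irreducibles (= number of conjugacy classes). Their dimensions d_i satisfy sum d_i^2 = |G| = 12: 1 + 1 + 1 + 1 + 4 + 4 = 12. (For the product with Z/2Z: each of the 2 1-dim characters of Z/2Z tensors with each irrep of D_3, giving 2 copies of each D_3-dimension.)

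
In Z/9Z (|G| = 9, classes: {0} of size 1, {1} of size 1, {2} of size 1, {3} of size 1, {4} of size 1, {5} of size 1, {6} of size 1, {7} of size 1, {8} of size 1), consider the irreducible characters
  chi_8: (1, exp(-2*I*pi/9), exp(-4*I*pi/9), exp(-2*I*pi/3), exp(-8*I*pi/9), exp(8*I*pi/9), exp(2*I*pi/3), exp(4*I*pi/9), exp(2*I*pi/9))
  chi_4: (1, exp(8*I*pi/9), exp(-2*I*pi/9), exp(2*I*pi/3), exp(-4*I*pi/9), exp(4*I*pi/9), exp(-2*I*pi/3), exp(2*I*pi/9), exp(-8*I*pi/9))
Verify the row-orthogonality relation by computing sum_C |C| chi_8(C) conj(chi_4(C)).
Sum = 0; so <chi_8, chi_4> = 0 (distinct irreducibles are orthogonal).

Derivation: Compute term by term over conjugacy classes (|C| * chi_8(C) * conj(chi_4(C))):
  1*(1)*conj(1) + 1*(exp(-2*I*pi/9))*conj(exp(8*I*pi/9)) + 1*(exp(-4*I*pi/9))*conj(exp(-2*I*pi/9)) + 1*(exp(-2*I*pi/3))*conj(exp(2*I*pi/3)) + 1*(exp(-8*I*pi/9))*conj(exp(-4*I*pi/9)) + 1*(exp(8*I*pi/9))*conj(exp(4*I*pi/9)) + 1*(exp(2*I*pi/3))*conj(exp(-2*I*pi/3)) + 1*(exp(4*I*pi/9))*conj(exp(2*I*pi/9)) + 1*(exp(2*I*pi/9))*conj(exp(-8*I*pi/9))
  = (1) + (exp(8*I*pi/9)) + (exp(-2*I*pi/9)) + (exp(2*I*pi/3)) + (exp(-4*I*pi/9)) + (exp(4*I*pi/9)) + (exp(-2*I*pi/3)) + (exp(2*I*pi/9)) + (exp(-8*I*pi/9))
  = 0.
(Exp terms are combined using exp(i*s)*conj(exp(i*t)) = exp(i*(s-t)), and sums of them are collapsed using the identity that for every m > 1 the m distinct m-th roots of unity sum to 0, e.g. 1 + exp(2*I*pi/3) + exp(-2*I*pi/3) = 0.)
Dividing by |G| = 9 gives 0/9 = 0, matching the row-orthogonality relation <chi_8, chi_4> = [chi_8 = chi_4].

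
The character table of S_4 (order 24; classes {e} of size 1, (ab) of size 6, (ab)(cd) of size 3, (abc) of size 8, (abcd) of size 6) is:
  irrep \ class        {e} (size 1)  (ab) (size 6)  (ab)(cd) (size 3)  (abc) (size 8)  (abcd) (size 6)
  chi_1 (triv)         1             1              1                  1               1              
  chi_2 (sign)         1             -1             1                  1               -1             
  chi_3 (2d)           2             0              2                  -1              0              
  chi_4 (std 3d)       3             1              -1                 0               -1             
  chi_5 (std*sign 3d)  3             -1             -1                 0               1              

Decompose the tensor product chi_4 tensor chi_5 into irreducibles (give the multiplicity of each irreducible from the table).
chi_4 tensor chi_5 = chi_2 + chi_3 + chi_4 + chi_5 (all other irreducibles have multiplicity 0).

Explanation: The character of a tensor product is the pointwise product (chi_4 * chi_5)(C) = chi_4(C) * chi_5(C):
  {e}: (3)*(3), (ab): (1)*(-1), (ab)(cd): (-1)*(-1), (abc): (0)*(0), (abcd): (-1)*(1)
so (chi_4 * chi_5) takes values
  {e} -> 9, (ab) -> -1, (ab)(cd) -> 1, (abc) -> 0, (abcd) -> -1.
Now take the inner product of this character with each irreducible chi from the table, <chi_4*chi_5, chi> = (1/24) sum_C |C| (chi_4*chi_5)(C) conj(chi(C)):
  <chi_4*chi_5, chi_1> = (1/24)[1*(9)*conj(1) + 6*(-1)*conj(1) + 3*(1)*conj(1) + 8*(0)*conj(1) + 6*(-1)*conj(1)]
      = (1/24)[(9) + (-6) + (3) + (0) + (-6)] = 0/24 = 0
  <chi_4*chi_5, chi_2> = (1/24)[1*(9)*conj(1) + 6*(-1)*conj(-1) + 3*(1)*conj(1) + 8*(0)*conj(1) + 6*(-1)*conj(-1)]
      = (1/24)[(9) + (6) + (3) + (0) + (6)] = 24/24 = 1
  <chi_4*chi_5, chi_3> = (1/24)[1*(9)*conj(2) + 6*(-1)*conj(0) + 3*(1)*conj(2) + 8*(0)*conj(-1) + 6*(-1)*conj(0)]
      = (1/24)[(18) + (0) + (6) + (0) + (0)] = 24/24 = 1
  <chi_4*chi_5, chi_4> = (1/24)[1*(9)*conj(3) + 6*(-1)*conj(1) + 3*(1)*conj(-1) + 8*(0)*conj(0) + 6*(-1)*conj(-1)]
      = (1/24)[(27) + (-6) + (-3) + (0) + (6)] = 24/24 = 1
  <chi_4*chi_5, chi_5> = (1/24)[1*(9)*conj(3) + 6*(-1)*conj(-1) + 3*(1)*conj(-1) + 8*(0)*conj(0) + 6*(-1)*conj(1)]
      = (1/24)[(27) + (6) + (-3) + (0) + (-6)] = 24/24 = 1
Hence the multiplicities are chi_2: 1, chi_3: 1, chi_4: 1, chi_5: 1. Dimension check: dim(chi_4)*dim(chi_5) = 3*3 = 9 and sum (mult * dim) = 1*1 + 1*2 + 1*3 + 1*3 = 9.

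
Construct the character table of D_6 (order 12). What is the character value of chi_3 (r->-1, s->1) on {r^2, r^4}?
Conjugacy classes: {e} of size 1, {r^3} of size 1, {r^1, r^5} of size 2, {r^2, r^4} of size 2, {s, sr^2, ...} of size 3, {sr, sr^3, ...} of size 3.
Character table:
  irrep \ class              {e} (size 1)  {r^3} (size 1)  {r^1, r^5} (size 2)  {r^2, r^4} (size 2)  {s, sr^2, ...} (size 3)  {sr, sr^3, ...} (size 3)
  chi_1 (triv)               1             1               1                    1                    1                        1                       
  chi_2 (sign: r->1, s->-1)  1             1               1                    1                    -1                       -1                      
  chi_3 (r->-1, s->1)        1             -1              -1                   1                    1                        -1                      
  chi_4 (r->-1, s->-1)       1             -1              -1                   1                    -1                       1                       
  chi_5 (2d, j=1)            2             -2              1                    -1                   0                        0                       
  chi_6 (2d, j=2)            2             2               -1                   -1                   0                        0                       

Spot check: chi_3 (r->-1, s->1) on {r^2, r^4} = 1.

Proof sketch: D_6 has order 2*6 = 12 with 6 conjugacy classes, hence 6 irreducibles. Sum of squared dims 1 + 1 + 1 + 1 + 4 + 4 = 12 = |G|. Linear characters come from the abelianisation; the 2-dimensional irreps have character r^k -> 2*cos(2*pi*j*k/6), reflections -> 0.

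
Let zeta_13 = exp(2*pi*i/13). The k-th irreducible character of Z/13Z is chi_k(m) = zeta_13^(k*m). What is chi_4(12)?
chi_4(12) = zeta_13^48 = exp(-8*I*pi/13)

Proof sketch: chi_4(12) = zeta_13^(4*12) = zeta_13^48. Since zeta_13^13 = 1, this equals zeta_13^9 = exp(2*pi*i*9/13) = exp(-8*I*pi/13).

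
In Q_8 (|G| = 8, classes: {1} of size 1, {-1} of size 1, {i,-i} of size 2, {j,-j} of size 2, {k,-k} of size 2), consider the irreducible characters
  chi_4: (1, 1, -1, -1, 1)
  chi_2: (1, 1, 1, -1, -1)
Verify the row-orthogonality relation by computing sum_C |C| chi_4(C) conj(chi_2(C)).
Sum = 0; so <chi_4, chi_2> = 0 (distinct irreducibles are orthogonal).

Proof sketch: Compute term by term over conjugacy classes (|C| * chi_4(C) * conj(chi_2(C))):
  1*(1)*conj(1) + 1*(1)*conj(1) + 2*(-1)*conj(1) + 2*(-1)*conj(-1) + 2*(1)*conj(-1)
  = (1) + (1) + (-2) + (2) + (-2)
  = 0.
Dividing by |G| = 8 gives 0/8 = 0, matching the row-orthogonality relation <chi_4, chi_2> = [chi_4 = chi_2].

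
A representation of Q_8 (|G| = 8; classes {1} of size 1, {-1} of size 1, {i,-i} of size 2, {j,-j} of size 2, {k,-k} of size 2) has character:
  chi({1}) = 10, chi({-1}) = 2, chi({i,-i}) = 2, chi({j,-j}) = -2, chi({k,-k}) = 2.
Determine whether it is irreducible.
Not irreducible (reducible): <chi, chi> = 16 > 1.

Details: <chi, chi> = (1/|G|) sum_C |C| * |chi(C)|^2 = (1/8)[1*|10|^2 + 1*|2|^2 + 2*|2|^2 + 2*|-2|^2 + 2*|2|^2]
  = (1/8)[(100) + (4) + (8) + (8) + (8)] = 128/8 = 16.
A character is irreducible iff <chi, chi> = 1, so this representation is reducible.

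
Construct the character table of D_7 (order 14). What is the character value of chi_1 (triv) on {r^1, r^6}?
Conjugacy classes: {e} of size 1, {r^1, r^6} of size 2, {r^2, r^5} of size 2, {r^3, r^4} of size 2, {s, sr, ..., sr^6} of size 7.
Character table:
  irrep \ class              {e} (size 1)  {r^1, r^6} (size 2)  {r^2, r^5} (size 2)  {r^3, r^4} (size 2)  {s, sr, ..., sr^6} (size 7)
  chi_1 (triv)               1             1                    1                    1                    1                          
  chi_2 (sign: r->1, s->-1)  1             1                    1                    1                    -1                         
  chi_3 (2d, j=1)            2             2*cos(2*pi/7)        -2*cos(3*pi/7)       -2*cos(pi/7)         0                          
  chi_4 (2d, j=2)            2             -2*cos(3*pi/7)       -2*cos(pi/7)         2*cos(2*pi/7)        0                          
  chi_5 (2d, j=3)            2             -2*cos(pi/7)         2*cos(2*pi/7)        -2*cos(3*pi/7)       0                          

Spot check: chi_1 (triv) on {r^1, r^6} = 1.

Argument: D_7 has order 2*7 = 14 with 5 conjugacy classes, hence 5 irreducibles. Sum of squared dims 1 + 1 + 4 + 4 + 4 = 14 = |G|. Linear characters come from the abelianisation; the 2-dimensional irreps have character r^k -> 2*cos(2*pi*j*k/7), reflections -> 0.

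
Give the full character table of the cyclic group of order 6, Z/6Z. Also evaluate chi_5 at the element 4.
Character table of Z/6Z (irreps indexed chi_0,...,chi_5 with chi_k(m) = zeta_6^(k*m), zeta_6 = exp(2*pi*i/6)):
  irrep \ class  {0} (size 1)  {1} (size 1)    {2} (size 1)    {3} (size 1)  {4} (size 1)    {5} (size 1)  
  chi_0          1             1               1               1             1               1             
  chi_1          1             exp(I*pi/3)     exp(2*I*pi/3)   -1            exp(-2*I*pi/3)  exp(-I*pi/3)  
  chi_2          1             exp(2*I*pi/3)   exp(-2*I*pi/3)  1             exp(2*I*pi/3)   exp(-2*I*pi/3)
  chi_3          1             -1              1               -1            1               -1            
  chi_4          1             exp(-2*I*pi/3)  exp(2*I*pi/3)   1             exp(-2*I*pi/3)  exp(2*I*pi/3) 
  chi_5          1             exp(-I*pi/3)    exp(-2*I*pi/3)  -1            exp(2*I*pi/3)   exp(I*pi/3)   

Spot check: chi_5(4) = zeta_6^(5*4) = zeta_6^20 = exp(2*I*pi/3).

Z/6Z is abelian, so all 6 irreducible complex representations are 1-dimensional. They are given by chi_k(m) = zeta_6^(k*m) for k = 0,...,5. Row orthogonality: sum_m chi_k(m) conj(chi_l(m)) = 6 * [k = l].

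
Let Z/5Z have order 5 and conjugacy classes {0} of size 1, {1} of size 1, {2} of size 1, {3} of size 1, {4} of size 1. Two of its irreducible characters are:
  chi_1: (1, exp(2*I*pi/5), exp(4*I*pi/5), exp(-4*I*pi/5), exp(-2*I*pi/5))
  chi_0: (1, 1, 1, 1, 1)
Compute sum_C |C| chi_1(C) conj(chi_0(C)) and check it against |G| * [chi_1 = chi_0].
Sum = 0; so <chi_1, chi_0> = 0 (distinct irreducibles are orthogonal).

Why: Compute term by term over conjugacy classes (|C| * chi_1(C) * conj(chi_0(C))):
  1*(1)*conj(1) + 1*(exp(2*I*pi/5))*conj(1) + 1*(exp(4*I*pi/5))*conj(1) + 1*(exp(-4*I*pi/5))*conj(1) + 1*(exp(-2*I*pi/5))*conj(1)
  = (1) + (exp(2*I*pi/5)) + (exp(4*I*pi/5)) + (exp(-4*I*pi/5)) + (exp(-2*I*pi/5))
  = 0.
(Exp terms are combined using exp(i*s)*conj(exp(i*t)) = exp(i*(s-t)), and sums of them are collapsed using the identity that for every m > 1 the m distinct m-th roots of unity sum to 0, e.g. 1 + exp(2*I*pi/3) + exp(-2*I*pi/3) = 0.)
Dividing by |G| = 5 gives 0/5 = 0, matching the row-orthogonality relation <chi_1, chi_0> = [chi_1 = chi_0].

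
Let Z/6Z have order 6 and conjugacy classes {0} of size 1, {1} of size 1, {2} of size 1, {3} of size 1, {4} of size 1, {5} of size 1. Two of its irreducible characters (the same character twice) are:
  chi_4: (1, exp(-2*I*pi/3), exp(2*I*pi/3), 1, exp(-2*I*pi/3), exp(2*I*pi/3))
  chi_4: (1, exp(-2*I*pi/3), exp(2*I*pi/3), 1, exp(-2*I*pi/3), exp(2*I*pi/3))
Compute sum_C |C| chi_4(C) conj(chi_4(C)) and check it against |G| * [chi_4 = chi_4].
Sum = 6 = |G| = 6; so <chi_4, chi_4> = 1 (norm-1 confirms irreducibility).

Compute term by term over conjugacy classes (|C| * chi_4(C) * conj(chi_4(C))):
  1*(1)*conj(1) + 1*(exp(-2*I*pi/3))*conj(exp(-2*I*pi/3)) + 1*(exp(2*I*pi/3))*conj(exp(2*I*pi/3)) + 1*(1)*conj(1) + 1*(exp(-2*I*pi/3))*conj(exp(-2*I*pi/3)) + 1*(exp(2*I*pi/3))*conj(exp(2*I*pi/3))
  = (1) + (1) + (1) + (1) + (1) + (1)
  = 6.
(Exp terms are combined using exp(i*s)*conj(exp(i*t)) = exp(i*(s-t)), and sums of them are collapsed using the identity that for every m > 1 the m distinct m-th roots of unity sum to 0, e.g. 1 + exp(2*I*pi/3) + exp(-2*I*pi/3) = 0.)
Dividing by |G| = 6 gives 6/6 = 1, matching the row-orthogonality relation <chi_4, chi_4> = [chi_4 = chi_4].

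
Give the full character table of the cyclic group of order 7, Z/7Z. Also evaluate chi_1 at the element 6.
Character table of Z/7Z (irreps indexed chi_0,...,chi_6 with chi_k(m) = zeta_7^(k*m), zeta_7 = exp(2*pi*i/7)):
  irrep \ class  {0} (size 1)  {1} (size 1)    {2} (size 1)    {3} (size 1)    {4} (size 1)    {5} (size 1)    {6} (size 1)  
  chi_0          1             1               1               1               1               1               1             
  chi_1          1             exp(2*I*pi/7)   exp(4*I*pi/7)   exp(6*I*pi/7)   exp(-6*I*pi/7)  exp(-4*I*pi/7)  exp(-2*I*pi/7)
  chi_2          1             exp(4*I*pi/7)   exp(-6*I*pi/7)  exp(-2*I*pi/7)  exp(2*I*pi/7)   exp(6*I*pi/7)   exp(-4*I*pi/7)
  chi_3          1             exp(6*I*pi/7)   exp(-2*I*pi/7)  exp(4*I*pi/7)   exp(-4*I*pi/7)  exp(2*I*pi/7)   exp(-6*I*pi/7)
  chi_4          1             exp(-6*I*pi/7)  exp(2*I*pi/7)   exp(-4*I*pi/7)  exp(4*I*pi/7)   exp(-2*I*pi/7)  exp(6*I*pi/7) 
  chi_5          1             exp(-4*I*pi/7)  exp(6*I*pi/7)   exp(2*I*pi/7)   exp(-2*I*pi/7)  exp(-6*I*pi/7)  exp(4*I*pi/7) 
  chi_6          1             exp(-2*I*pi/7)  exp(-4*I*pi/7)  exp(-6*I*pi/7)  exp(6*I*pi/7)   exp(4*I*pi/7)   exp(2*I*pi/7) 

Spot check: chi_1(6) = zeta_7^(1*6) = zeta_7^6 = exp(-2*I*pi/7).

Proof sketch: Z/7Z is abelian, so all 7 irreducible complex representations are 1-dimensional. They are given by chi_k(m) = zeta_7^(k*m) for k = 0,...,6. Row orthogonality: sum_m chi_k(m) conj(chi_l(m)) = 7 * [k = l].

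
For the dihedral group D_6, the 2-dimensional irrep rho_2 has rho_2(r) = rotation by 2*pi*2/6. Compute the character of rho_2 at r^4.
chi_{rho_2}(r^4) = 2*cos(2*pi*2*4/6) = -1

Working: rho_2(r^4) is rotation by angle 2*pi*2*4/6, whose trace is 2*cos(2*pi*2*4/6) = -1.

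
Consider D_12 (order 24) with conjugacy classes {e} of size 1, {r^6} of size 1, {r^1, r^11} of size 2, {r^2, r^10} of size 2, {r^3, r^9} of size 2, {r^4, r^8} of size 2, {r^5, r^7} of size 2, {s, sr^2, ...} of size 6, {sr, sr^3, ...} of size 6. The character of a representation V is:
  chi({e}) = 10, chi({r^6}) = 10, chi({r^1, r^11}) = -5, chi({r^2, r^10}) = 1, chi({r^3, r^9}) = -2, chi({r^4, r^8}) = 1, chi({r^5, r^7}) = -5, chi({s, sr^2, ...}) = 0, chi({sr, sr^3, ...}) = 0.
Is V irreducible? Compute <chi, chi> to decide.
Not irreducible (reducible): <chi, chi> = 13 > 1.

Solution. <chi, chi> = (1/|G|) sum_C |C| * |chi(C)|^2 = (1/24)[1*|10|^2 + 1*|10|^2 + 2*|-5|^2 + 2*|1|^2 + 2*|-2|^2 + 2*|1|^2 + 2*|-5|^2 + 6*|0|^2 + 6*|0|^2]
  = (1/24)[(100) + (100) + (50) + (2) + (8) + (2) + (50) + (0) + (0)] = 312/24 = 13.
A character is irreducible iff <chi, chi> = 1, so this representation is reducible.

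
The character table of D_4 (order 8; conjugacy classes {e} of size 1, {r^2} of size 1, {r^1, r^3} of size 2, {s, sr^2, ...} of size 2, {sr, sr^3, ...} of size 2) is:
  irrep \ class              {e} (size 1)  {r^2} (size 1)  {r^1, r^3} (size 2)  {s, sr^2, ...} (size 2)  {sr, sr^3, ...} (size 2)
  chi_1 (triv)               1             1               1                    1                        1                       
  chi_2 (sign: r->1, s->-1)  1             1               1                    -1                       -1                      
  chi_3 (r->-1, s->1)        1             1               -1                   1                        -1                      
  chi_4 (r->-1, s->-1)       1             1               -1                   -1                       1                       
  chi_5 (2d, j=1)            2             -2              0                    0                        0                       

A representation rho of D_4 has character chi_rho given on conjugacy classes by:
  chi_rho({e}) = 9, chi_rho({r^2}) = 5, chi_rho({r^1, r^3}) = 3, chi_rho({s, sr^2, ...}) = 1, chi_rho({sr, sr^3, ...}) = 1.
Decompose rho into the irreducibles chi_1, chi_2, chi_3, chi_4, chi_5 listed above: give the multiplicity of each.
Multiplicities: chi_1: 3, chi_2: 2, chi_3: 1, chi_4: 1, chi_5: 1.

Justification: Use <chi_rho, chi> = (1/|G|) sum_C |C| * chi_rho(C) * conj(chi(C)) with |G| = 8 for each irreducible chi in the table:
  <chi_rho, chi_1> = (1/8)[1*(9)*conj(1) + 1*(5)*conj(1) + 2*(3)*conj(1) + 2*(1)*conj(1) + 2*(1)*conj(1)]
      = (1/8)[(9) + (5) + (6) + (2) + (2)] = 24/8 = 3
  <chi_rho, chi_2> = (1/8)[1*(9)*conj(1) + 1*(5)*conj(1) + 2*(3)*conj(1) + 2*(1)*conj(-1) + 2*(1)*conj(-1)]
      = (1/8)[(9) + (5) + (6) + (-2) + (-2)] = 16/8 = 2
  <chi_rho, chi_3> = (1/8)[1*(9)*conj(1) + 1*(5)*conj(1) + 2*(3)*conj(-1) + 2*(1)*conj(1) + 2*(1)*conj(-1)]
      = (1/8)[(9) + (5) + (-6) + (2) + (-2)] = 8/8 = 1
  <chi_rho, chi_4> = (1/8)[1*(9)*conj(1) + 1*(5)*conj(1) + 2*(3)*conj(-1) + 2*(1)*conj(-1) + 2*(1)*conj(1)]
      = (1/8)[(9) + (5) + (-6) + (-2) + (2)] = 8/8 = 1
  <chi_rho, chi_5> = (1/8)[1*(9)*conj(2) + 1*(5)*conj(-2) + 2*(3)*conj(0) + 2*(1)*conj(0) + 2*(1)*conj(0)]
      = (1/8)[(18) + (-10) + (0) + (0) + (0)] = 8/8 = 1
Dimension check: dim(rho) = sum (mult * dim) = 3*1 + 2*1 + 1*1 + 1*1 + 1*2 = 9 = chi_rho(e) = 9.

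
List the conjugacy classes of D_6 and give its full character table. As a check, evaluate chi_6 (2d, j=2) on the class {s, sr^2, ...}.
Conjugacy classes: {e} of size 1, {r^3} of size 1, {r^1, r^5} of size 2, {r^2, r^4} of size 2, {s, sr^2, ...} of size 3, {sr, sr^3, ...} of size 3.
Character table:
  irrep \ class              {e} (size 1)  {r^3} (size 1)  {r^1, r^5} (size 2)  {r^2, r^4} (size 2)  {s, sr^2, ...} (size 3)  {sr, sr^3, ...} (size 3)
  chi_1 (triv)               1             1               1                    1                    1                        1                       
  chi_2 (sign: r->1, s->-1)  1             1               1                    1                    -1                       -1                      
  chi_3 (r->-1, s->1)        1             -1              -1                   1                    1                        -1                      
  chi_4 (r->-1, s->-1)       1             -1              -1                   1                    -1                       1                       
  chi_5 (2d, j=1)            2             -2              1                    -1                   0                        0                       
  chi_6 (2d, j=2)            2             2               -1                   -1                   0                        0                       

Spot check: chi_6 (2d, j=2) on {s, sr^2, ...} = 0.

Proof sketch: D_6 has order 2*6 = 12 with 6 conjugacy classes, hence 6 irreducibles. Sum of squared dims 1 + 1 + 1 + 1 + 4 + 4 = 12 = |G|. Linear characters come from the abelianisation; the 2-dimensional irreps have character r^k -> 2*cos(2*pi*j*k/6), reflections -> 0.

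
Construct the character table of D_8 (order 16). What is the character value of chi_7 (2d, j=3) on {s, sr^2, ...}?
Conjugacy classes: {e} of size 1, {r^4} of size 1, {r^1, r^7} of size 2, {r^2, r^6} of size 2, {r^3, r^5} of size 2, {s, sr^2, ...} of size 4, {sr, sr^3, ...} of size 4.
Character table:
  irrep \ class              {e} (size 1)  {r^4} (size 1)  {r^1, r^7} (size 2)  {r^2, r^6} (size 2)  {r^3, r^5} (size 2)  {s, sr^2, ...} (size 4)  {sr, sr^3, ...} (size 4)
  chi_1 (triv)               1             1               1                    1                    1                    1                        1                       
  chi_2 (sign: r->1, s->-1)  1             1               1                    1                    1                    -1                       -1                      
  chi_3 (r->-1, s->1)        1             1               -1                   1                    -1                   1                        -1                      
  chi_4 (r->-1, s->-1)       1             1               -1                   1                    -1                   -1                       1                       
  chi_5 (2d, j=1)            2             -2              sqrt(2)              0                    -sqrt(2)             0                        0                       
  chi_6 (2d, j=2)            2             2               0                    -2                   0                    0                        0                       
  chi_7 (2d, j=3)            2             -2              -sqrt(2)             0                    sqrt(2)              0                        0                       

Spot check: chi_7 (2d, j=3) on {s, sr^2, ...} = 0.

Why: D_8 has order 2*8 = 16 with 7 conjugacy classes, hence 7 irreducibles. Sum of squared dims 1 + 1 + 1 + 1 + 4 + 4 + 4 = 16 = |G|. Linear characters come from the abelianisation; the 2-dimensional irreps have character r^k -> 2*cos(2*pi*j*k/8), reflections -> 0.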